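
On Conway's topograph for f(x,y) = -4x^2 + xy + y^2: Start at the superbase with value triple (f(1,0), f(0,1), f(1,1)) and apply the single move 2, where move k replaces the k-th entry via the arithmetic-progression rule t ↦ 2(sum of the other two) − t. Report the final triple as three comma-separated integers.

start (-4,1,-2) = (f(1,0),f(0,1),f(1,1))
replace slot 2: 2·((-4)+(-2)) − 1 = -13 → (-4,-13,-2)

-4,-13,-2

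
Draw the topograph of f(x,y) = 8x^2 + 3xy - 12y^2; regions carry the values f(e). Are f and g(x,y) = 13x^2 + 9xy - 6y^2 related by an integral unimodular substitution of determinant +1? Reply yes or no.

D₁ = 393, D₂ = 393
river cycle of f (length 16): (8, 19, -1), (-1, 19, 8), (8, 13, -7), (-7, 15, 6), (6, 9, -13), (-13, 17, 2), (2, 19, -4), (-4, 13, 14), (14, 15, -3), (-3, 15, 14), … (6 more)
river cycle of g (length 16): (-6, 15, 7), (7, 13, -8), (-8, 19, 1), (1, 19, -8), (-8, 13, 7), (7, 15, -6), (-6, 9, 13), (13, 17, -2), (-2, 19, 4), (4, 13, -14), … (6 more)
cycles differ ⇒ inequivalent

no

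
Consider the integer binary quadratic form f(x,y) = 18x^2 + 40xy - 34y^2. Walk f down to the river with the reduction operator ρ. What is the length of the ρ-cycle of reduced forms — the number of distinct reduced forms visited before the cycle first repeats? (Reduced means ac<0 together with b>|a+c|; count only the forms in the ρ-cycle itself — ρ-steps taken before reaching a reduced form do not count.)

D = 4048, ⌊√D⌋ = 63
river: ρ → (-34,28,24)
river: ρ → (24,20,-38)
river: ρ → (-38,56,6)
river: ρ → (6,52,-56)
river: ρ → (-56,60,2)
river: ρ → (2,60,-56)
river: ρ → (-56,52,6)
river: ρ → (6,56,-38)
river: ρ → (-38,20,24)
river: ρ → (24,28,-34)
river: ρ → (-34,40,18)
river: ρ → (18,32,-42)
river: ρ → (-42,52,8)
river: ρ → (8,60,-14)
river: ρ → (-14,52,24)
river: ρ → (24,44,-22)
river: ρ → (-22,44,24)
river: ρ → (24,52,-14)
river: ρ → (-14,60,8)
river: ρ → (8,52,-42)
river: ρ → (-42,32,18)
river: ρ → (18,40,-34)
ρ-cycle length = 22 (tail of 0 descent steps not counted)

22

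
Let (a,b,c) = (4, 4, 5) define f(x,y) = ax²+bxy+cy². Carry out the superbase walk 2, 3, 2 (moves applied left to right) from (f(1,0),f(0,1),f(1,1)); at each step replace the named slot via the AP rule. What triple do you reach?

start (4,5,13) = (f(1,0),f(0,1),f(1,1))
replace slot 2: 2·(4+13) − 5 = 29 → (4,29,13)
replace slot 3: 2·(4+29) − 13 = 53 → (4,29,53)
replace slot 2: 2·(4+53) − 29 = 85 → (4,85,53)

4,85,53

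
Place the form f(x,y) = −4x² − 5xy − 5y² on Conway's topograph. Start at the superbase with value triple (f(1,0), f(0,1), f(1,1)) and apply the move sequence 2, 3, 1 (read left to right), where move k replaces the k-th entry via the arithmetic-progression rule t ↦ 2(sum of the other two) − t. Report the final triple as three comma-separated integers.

start (-4,-5,-14) = (f(1,0),f(0,1),f(1,1))
replace slot 2: 2·((-4)+(-14)) − (-5) = -31 → (-4,-31,-14)
replace slot 3: 2·((-4)+(-31)) − (-14) = -56 → (-4,-31,-56)
replace slot 1: 2·((-31)+(-56)) − (-4) = -170 → (-170,-31,-56)

-170,-31,-56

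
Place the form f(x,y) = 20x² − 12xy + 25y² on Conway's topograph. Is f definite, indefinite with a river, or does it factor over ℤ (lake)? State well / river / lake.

D = b²−4ac = (-12)² − 4·20·25 = -1856
D < 0 ⇒ definite ⇒ every region one sign ⇒ single well

well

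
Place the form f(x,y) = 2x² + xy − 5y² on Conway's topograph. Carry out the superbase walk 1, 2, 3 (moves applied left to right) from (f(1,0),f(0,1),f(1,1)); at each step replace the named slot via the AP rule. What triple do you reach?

start (2,-5,-2) = (f(1,0),f(0,1),f(1,1))
replace slot 1: 2·((-5)+(-2)) − 2 = -16 → (-16,-5,-2)
replace slot 2: 2·((-16)+(-2)) − (-5) = -31 → (-16,-31,-2)
replace slot 3: 2·((-16)+(-31)) − (-2) = -92 → (-16,-31,-92)

-16,-31,-92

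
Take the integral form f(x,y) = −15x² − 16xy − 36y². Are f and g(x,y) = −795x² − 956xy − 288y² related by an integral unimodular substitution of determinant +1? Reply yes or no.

D₁ = -1904, D₂ = -1904
f is negative-definite; reduce −f:
−f: translate: b→-14 (≡16 mod 30), so (15,16,36)→(15,-14,35)
−f: reduced (well bottom): (15,-14,35) with a≤c, −a<b≤a
flip sign back: reduced form of f is (-15,14,-35)
g is negative-definite; reduce −g:
−g: translate: b→-634 (≡956 mod 1590), so (795,956,288)→(795,-634,127)
−g: flip: (795,-634,127)→(127,634,795)
−g: translate: b→126 (≡634 mod 254), so (127,634,795)→(127,126,35)
−g: flip: (127,126,35)→(35,-126,127)
−g: translate: b→14 (≡-126 mod 70), so (35,-126,127)→(35,14,15)
−g: flip: (35,14,15)→(15,-14,35)
−g: reduced (well bottom): (15,-14,35) with a≤c, −a<b≤a
flip sign back: reduced form of g is (-15,14,-35)
reduced forms (-15, 14, -35) vs (-15, 14, -35) ⇒ equivalent

yes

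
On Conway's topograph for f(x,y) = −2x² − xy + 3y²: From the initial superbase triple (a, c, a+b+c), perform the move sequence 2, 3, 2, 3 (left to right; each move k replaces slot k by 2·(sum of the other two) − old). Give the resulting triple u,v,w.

start (-2,3,0) = (f(1,0),f(0,1),f(1,1))
replace slot 2: 2·((-2)+0) − 3 = -7 → (-2,-7,0)
replace slot 3: 2·((-2)+(-7)) − 0 = -18 → (-2,-7,-18)
replace slot 2: 2·((-2)+(-18)) − (-7) = -33 → (-2,-33,-18)
replace slot 3: 2·((-2)+(-33)) − (-18) = -52 → (-2,-33,-52)

-2,-33,-52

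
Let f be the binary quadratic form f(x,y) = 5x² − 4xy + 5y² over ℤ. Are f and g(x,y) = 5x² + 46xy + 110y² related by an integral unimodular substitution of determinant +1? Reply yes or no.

D₁ = -84, D₂ = -84
f: flip: (5,-4,5)→(5,4,5)
f: reduced (well bottom): (5,4,5) with a≤c, −a<b≤a
g: translate: b→-4 (≡46 mod 10), so (5,46,110)→(5,-4,5)
g: flip: (5,-4,5)→(5,4,5)
g: reduced (well bottom): (5,4,5) with a≤c, −a<b≤a
reduced forms (5, 4, 5) vs (5, 4, 5) ⇒ equivalent

yes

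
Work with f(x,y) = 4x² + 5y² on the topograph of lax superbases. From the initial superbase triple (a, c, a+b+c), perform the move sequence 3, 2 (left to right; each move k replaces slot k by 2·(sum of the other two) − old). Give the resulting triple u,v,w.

start (4,5,9) = (f(1,0),f(0,1),f(1,1))
replace slot 3: 2·(4+5) − 9 = 9 → (4,5,9)
replace slot 2: 2·(4+9) − 5 = 21 → (4,21,9)

4,21,9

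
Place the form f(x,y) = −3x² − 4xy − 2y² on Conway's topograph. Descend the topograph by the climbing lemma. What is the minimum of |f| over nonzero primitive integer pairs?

translate: b→-2 (≡4 mod 6), so (3,4,2)→(3,-2,1)
flip: (3,-2,1)→(1,2,3)
translate: b→0 (≡2 mod 2), so (1,2,3)→(1,0,2)
reduced (well bottom): (1,0,2) with a≤c, −a<b≤a
well minimum |f| = |-1| = 1 (negative-definite)

1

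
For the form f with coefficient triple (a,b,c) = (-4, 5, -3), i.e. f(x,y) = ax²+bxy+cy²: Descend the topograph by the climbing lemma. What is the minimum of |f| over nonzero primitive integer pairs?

translate: b→3 (≡-5 mod 8), so (4,-5,3)→(4,3,2)
flip: (4,3,2)→(2,-3,4)
translate: b→1 (≡-3 mod 4), so (2,-3,4)→(2,1,3)
reduced (well bottom): (2,1,3) with a≤c, −a<b≤a
well minimum |f| = |-2| = 2 (negative-definite)

2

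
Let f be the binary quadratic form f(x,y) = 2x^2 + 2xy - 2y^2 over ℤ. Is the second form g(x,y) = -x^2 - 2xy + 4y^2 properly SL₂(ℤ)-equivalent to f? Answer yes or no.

D₁ = 20, D₂ = 20
river cycle of f (length 2): (-2, 2, 2), (2, 2, -2)
river cycle of g (length 2): (-1, 4, 1), (1, 4, -1)
cycles differ ⇒ inequivalent

no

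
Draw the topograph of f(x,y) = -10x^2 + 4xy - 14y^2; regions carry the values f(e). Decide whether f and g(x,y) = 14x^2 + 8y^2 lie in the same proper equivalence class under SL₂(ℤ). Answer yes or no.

D₁ = -544, D₂ = -448
discriminants differ ⇒ not SL₂(ℤ)-equivalent

no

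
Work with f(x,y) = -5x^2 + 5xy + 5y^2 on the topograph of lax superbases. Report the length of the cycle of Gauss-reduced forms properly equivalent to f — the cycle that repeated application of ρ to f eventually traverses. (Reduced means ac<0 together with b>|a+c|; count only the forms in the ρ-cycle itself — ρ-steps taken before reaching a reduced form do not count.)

D = 125, ⌊√D⌋ = 11
river: ρ → (5,5,-5)
river: ρ → (-5,5,5)
ρ-cycle length = 2 (tail of 0 descent steps not counted)

2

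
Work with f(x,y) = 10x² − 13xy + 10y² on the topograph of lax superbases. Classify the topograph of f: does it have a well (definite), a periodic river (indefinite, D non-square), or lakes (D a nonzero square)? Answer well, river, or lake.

D = b²−4ac = (-13)² − 4·10·10 = -231
D < 0 ⇒ definite ⇒ every region one sign ⇒ single well

well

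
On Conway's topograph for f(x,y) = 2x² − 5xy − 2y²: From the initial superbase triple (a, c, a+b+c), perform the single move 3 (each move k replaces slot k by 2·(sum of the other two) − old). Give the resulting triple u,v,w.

start (2,-2,-5) = (f(1,0),f(0,1),f(1,1))
replace slot 3: 2·(2+(-2)) − (-5) = 5 → (2,-2,5)

2,-2,5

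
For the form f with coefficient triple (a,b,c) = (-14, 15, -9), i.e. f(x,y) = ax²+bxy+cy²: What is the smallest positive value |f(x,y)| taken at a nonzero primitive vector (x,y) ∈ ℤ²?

translate: b→13 (≡-15 mod 28), so (14,-15,9)→(14,13,8)
flip: (14,13,8)→(8,-13,14)
translate: b→3 (≡-13 mod 16), so (8,-13,14)→(8,3,9)
reduced (well bottom): (8,3,9) with a≤c, −a<b≤a
well minimum |f| = |-8| = 8 (negative-definite)

8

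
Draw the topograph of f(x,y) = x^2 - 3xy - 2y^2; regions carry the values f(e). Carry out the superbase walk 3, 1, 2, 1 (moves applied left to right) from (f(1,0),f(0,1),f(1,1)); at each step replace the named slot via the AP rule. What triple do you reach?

start (1,-2,-4) = (f(1,0),f(0,1),f(1,1))
replace slot 3: 2·(1+(-2)) − (-4) = 2 → (1,-2,2)
replace slot 1: 2·((-2)+2) − 1 = -1 → (-1,-2,2)
replace slot 2: 2·((-1)+2) − (-2) = 4 → (-1,4,2)
replace slot 1: 2·(4+2) − (-1) = 13 → (13,4,2)

13,4,2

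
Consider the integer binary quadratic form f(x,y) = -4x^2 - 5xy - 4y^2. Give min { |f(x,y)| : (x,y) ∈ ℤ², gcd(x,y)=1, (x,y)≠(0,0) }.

translate: b→-3 (≡5 mod 8), so (4,5,4)→(4,-3,3)
flip: (4,-3,3)→(3,3,4)
reduced (well bottom): (3,3,4) with a≤c, −a<b≤a
well minimum |f| = |-3| = 3 (negative-definite)

3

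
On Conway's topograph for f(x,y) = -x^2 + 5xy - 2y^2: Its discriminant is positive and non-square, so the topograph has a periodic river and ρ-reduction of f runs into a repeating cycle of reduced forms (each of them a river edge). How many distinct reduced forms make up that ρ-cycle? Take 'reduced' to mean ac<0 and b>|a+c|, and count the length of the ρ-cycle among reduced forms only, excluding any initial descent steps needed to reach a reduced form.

D = 17, ⌊√D⌋ = 4
descent: ρ → (-2,3,1)  [lands on river]
river: ρ → (1,3,-2)
river: ρ → (-2,1,2)
river: ρ → (2,3,-1)
river: ρ → (-1,3,2)
river: ρ → (2,1,-2)
ρ-cycle length = 6 (tail of 1 descent step not counted)

6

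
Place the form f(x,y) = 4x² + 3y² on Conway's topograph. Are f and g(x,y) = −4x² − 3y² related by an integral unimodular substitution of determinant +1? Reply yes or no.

D₁ = -48, D₂ = -48
f: flip: (4,0,3)→(3,0,4)
f: reduced (well bottom): (3,0,4) with a≤c, −a<b≤a
g is negative-definite; reduce −g:
−g: flip: (4,0,3)→(3,0,4)
−g: reduced (well bottom): (3,0,4) with a≤c, −a<b≤a
flip sign back: reduced form of g is (-3,0,-4)
reduced forms (3, 0, 4) vs (-3, 0, -4) ⇒ inequivalent

no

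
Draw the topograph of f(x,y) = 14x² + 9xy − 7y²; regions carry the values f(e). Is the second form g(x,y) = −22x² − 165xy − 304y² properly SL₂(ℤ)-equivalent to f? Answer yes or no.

D₁ = 473, D₂ = 473
river cycle of f (length 4): (-7, 19, 4), (4, 21, -2), (-2, 19, 14), (14, 9, -7)
river cycle of g (length 4): (4, 21, -2), (-2, 19, 14), (14, 9, -7), (-7, 19, 4)
cycles coincide ⇒ equivalent

yes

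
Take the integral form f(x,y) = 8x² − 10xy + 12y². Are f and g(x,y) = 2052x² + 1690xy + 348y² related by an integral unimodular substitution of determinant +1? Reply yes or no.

D₁ = -284, D₂ = -284
f: translate: b→6 (≡-10 mod 16), so (8,-10,12)→(8,6,10)
f: reduced (well bottom): (8,6,10) with a≤c, −a<b≤a
g: flip: (2052,1690,348)→(348,-1690,2052)
g: translate: b→-298 (≡-1690 mod 696), so (348,-1690,2052)→(348,-298,64)
g: flip: (348,-298,64)→(64,298,348)
g: translate: b→42 (≡298 mod 128), so (64,298,348)→(64,42,8)
g: flip: (64,42,8)→(8,-42,64)
g: translate: b→6 (≡-42 mod 16), so (8,-42,64)→(8,6,10)
g: reduced (well bottom): (8,6,10) with a≤c, −a<b≤a
reduced forms (8, 6, 10) vs (8, 6, 10) ⇒ equivalent

yes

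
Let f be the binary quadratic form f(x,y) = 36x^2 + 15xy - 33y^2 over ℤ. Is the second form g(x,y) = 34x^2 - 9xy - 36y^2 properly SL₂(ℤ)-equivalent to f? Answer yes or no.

D₁ = 4977, D₂ = 4977
river cycle of f (length 26): (-33, 51, 18), (18, 57, -24), (-24, 39, 36), (36, 33, -27), (-27, 21, 42), (42, 63, -6), (-6, 69, 9), (9, 57, -48), (-48, 39, 18), (18, 69, -3), … (16 more)
river cycle of g (length 26): (-36, 9, 34), (34, 59, -11), (-11, 51, 54), (54, 57, -8), (-8, 55, 61), (61, 67, -2), (-2, 69, 27), (27, 39, -32), (-32, 25, 34), (34, 43, -23), … (16 more)
cycles differ ⇒ inequivalent

no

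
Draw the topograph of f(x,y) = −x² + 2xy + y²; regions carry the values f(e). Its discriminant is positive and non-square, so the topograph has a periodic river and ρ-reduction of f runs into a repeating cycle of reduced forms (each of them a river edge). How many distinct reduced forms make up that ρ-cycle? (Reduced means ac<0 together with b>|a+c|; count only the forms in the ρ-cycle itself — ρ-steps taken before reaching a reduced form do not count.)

D = 8, ⌊√D⌋ = 2
river: ρ → (1,2,-1)
river: ρ → (-1,2,1)
ρ-cycle length = 2 (tail of 0 descent steps not counted)

2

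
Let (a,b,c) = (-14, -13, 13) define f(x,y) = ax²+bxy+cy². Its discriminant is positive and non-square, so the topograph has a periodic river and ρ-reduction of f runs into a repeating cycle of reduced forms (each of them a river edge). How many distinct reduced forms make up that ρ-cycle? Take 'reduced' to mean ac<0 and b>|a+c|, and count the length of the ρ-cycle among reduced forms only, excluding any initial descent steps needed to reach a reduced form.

D = 897, ⌊√D⌋ = 29
descent: ρ → (13,13,-14)  [lands on river]
river: ρ → (-14,15,12)
river: ρ → (12,9,-17)
river: ρ → (-17,25,4)
river: ρ → (4,23,-23)
river: ρ → (-23,23,4)
river: ρ → (4,25,-17)
river: ρ → (-17,9,12)
river: ρ → (12,15,-14)
river: ρ → (-14,13,13)
ρ-cycle length = 10 (tail of 1 descent step not counted)

10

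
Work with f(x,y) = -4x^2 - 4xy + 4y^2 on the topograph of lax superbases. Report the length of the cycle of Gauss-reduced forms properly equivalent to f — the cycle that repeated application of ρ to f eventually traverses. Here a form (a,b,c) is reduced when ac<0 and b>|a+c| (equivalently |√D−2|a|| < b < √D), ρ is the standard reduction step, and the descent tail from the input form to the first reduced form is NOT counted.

D = 80, ⌊√D⌋ = 8
descent: ρ → (4,4,-4)  [lands on river]
river: ρ → (-4,4,4)
ρ-cycle length = 2 (tail of 1 descent step not counted)

2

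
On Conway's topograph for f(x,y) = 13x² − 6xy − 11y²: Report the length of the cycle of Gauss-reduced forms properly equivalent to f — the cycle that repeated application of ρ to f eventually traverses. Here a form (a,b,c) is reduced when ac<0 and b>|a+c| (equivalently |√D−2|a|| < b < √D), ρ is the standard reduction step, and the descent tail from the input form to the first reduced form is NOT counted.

D = 608, ⌊√D⌋ = 24
descent: ρ → (-11,6,13)  [lands on river]
river: ρ → (13,20,-4)
river: ρ → (-4,20,13)
river: ρ → (13,6,-11)
river: ρ → (-11,16,8)
river: ρ → (8,16,-11)
ρ-cycle length = 6 (tail of 1 descent step not counted)

6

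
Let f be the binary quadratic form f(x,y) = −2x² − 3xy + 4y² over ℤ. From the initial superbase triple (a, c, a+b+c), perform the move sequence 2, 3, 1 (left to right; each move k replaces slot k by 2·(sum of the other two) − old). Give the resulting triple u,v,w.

start (-2,4,-1) = (f(1,0),f(0,1),f(1,1))
replace slot 2: 2·((-2)+(-1)) − 4 = -10 → (-2,-10,-1)
replace slot 3: 2·((-2)+(-10)) − (-1) = -23 → (-2,-10,-23)
replace slot 1: 2·((-10)+(-23)) − (-2) = -64 → (-64,-10,-23)

-64,-10,-23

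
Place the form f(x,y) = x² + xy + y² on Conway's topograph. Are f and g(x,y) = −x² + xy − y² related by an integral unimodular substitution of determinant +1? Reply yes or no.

D₁ = -3, D₂ = -3
f: reduced (well bottom): (1,1,1) with a≤c, −a<b≤a
g is negative-definite; reduce −g:
−g: translate: b→1 (≡-1 mod 2), so (1,-1,1)→(1,1,1)
−g: reduced (well bottom): (1,1,1) with a≤c, −a<b≤a
flip sign back: reduced form of g is (-1,-1,-1)
reduced forms (1, 1, 1) vs (-1, -1, -1) ⇒ inequivalent

no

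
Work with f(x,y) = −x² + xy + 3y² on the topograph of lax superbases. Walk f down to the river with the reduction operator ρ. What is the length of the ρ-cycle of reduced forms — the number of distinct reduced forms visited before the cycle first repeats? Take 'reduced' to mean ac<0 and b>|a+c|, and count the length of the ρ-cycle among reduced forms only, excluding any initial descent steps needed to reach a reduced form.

D = 13, ⌊√D⌋ = 3
descent: ρ → (3,-1,-1)
descent: ρ → (-1,3,1)  [lands on river]
river: ρ → (1,3,-1)
ρ-cycle length = 2 (tail of 2 descent steps not counted)

2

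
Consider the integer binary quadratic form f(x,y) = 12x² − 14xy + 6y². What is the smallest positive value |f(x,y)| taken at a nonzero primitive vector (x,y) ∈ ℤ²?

translate: b→10 (≡-14 mod 24), so (12,-14,6)→(12,10,4)
flip: (12,10,4)→(4,-10,12)
translate: b→-2 (≡-10 mod 8), so (4,-10,12)→(4,-2,6)
reduced (well bottom): (4,-2,6) with a≤c, −a<b≤a
well minimum = a = 4

4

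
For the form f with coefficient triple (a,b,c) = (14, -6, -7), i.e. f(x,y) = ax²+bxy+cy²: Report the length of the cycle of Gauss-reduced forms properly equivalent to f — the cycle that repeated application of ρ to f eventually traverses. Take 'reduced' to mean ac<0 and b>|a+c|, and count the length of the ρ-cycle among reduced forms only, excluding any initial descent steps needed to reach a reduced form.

D = 428, ⌊√D⌋ = 20
descent: ρ → (-7,20,1)  [lands on river]
river: ρ → (1,20,-7)
river: ρ → (-7,8,13)
river: ρ → (13,18,-2)
river: ρ → (-2,18,13)
river: ρ → (13,8,-7)
ρ-cycle length = 6 (tail of 1 descent step not counted)

6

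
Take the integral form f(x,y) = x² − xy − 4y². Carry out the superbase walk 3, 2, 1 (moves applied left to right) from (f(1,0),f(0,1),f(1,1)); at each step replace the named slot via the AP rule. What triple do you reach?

start (1,-4,-4) = (f(1,0),f(0,1),f(1,1))
replace slot 3: 2·(1+(-4)) − (-4) = -2 → (1,-4,-2)
replace slot 2: 2·(1+(-2)) − (-4) = 2 → (1,2,-2)
replace slot 1: 2·(2+(-2)) − 1 = -1 → (-1,2,-2)

-1,2,-2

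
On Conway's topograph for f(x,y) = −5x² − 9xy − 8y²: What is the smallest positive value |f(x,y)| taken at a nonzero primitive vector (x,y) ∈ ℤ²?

translate: b→-1 (≡9 mod 10), so (5,9,8)→(5,-1,4)
flip: (5,-1,4)→(4,1,5)
reduced (well bottom): (4,1,5) with a≤c, −a<b≤a
well minimum |f| = |-4| = 4 (negative-definite)

4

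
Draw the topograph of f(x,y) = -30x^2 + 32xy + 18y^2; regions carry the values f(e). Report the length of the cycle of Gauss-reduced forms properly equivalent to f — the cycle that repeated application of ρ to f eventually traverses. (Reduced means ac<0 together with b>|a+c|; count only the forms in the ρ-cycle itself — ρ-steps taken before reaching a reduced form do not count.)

D = 3184, ⌊√D⌋ = 56
river: ρ → (18,40,-22)
river: ρ → (-22,48,10)
river: ρ → (10,52,-12)
river: ρ → (-12,44,26)
river: ρ → (26,8,-30)
river: ρ → (-30,52,4)
river: ρ → (4,52,-30)
river: ρ → (-30,8,26)
river: ρ → (26,44,-12)
river: ρ → (-12,52,10)
river: ρ → (10,48,-22)
river: ρ → (-22,40,18)
river: ρ → (18,32,-30)
river: ρ → (-30,28,20)
river: ρ → (20,52,-6)
river: ρ → (-6,56,2)
river: ρ → (2,56,-6)
river: ρ → (-6,52,20)
river: ρ → (20,28,-30)
river: ρ → (-30,32,18)
ρ-cycle length = 20 (tail of 0 descent steps not counted)

20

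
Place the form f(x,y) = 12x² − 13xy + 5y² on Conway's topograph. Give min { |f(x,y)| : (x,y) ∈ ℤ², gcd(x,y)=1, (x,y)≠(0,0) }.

translate: b→11 (≡-13 mod 24), so (12,-13,5)→(12,11,4)
flip: (12,11,4)→(4,-11,12)
translate: b→-3 (≡-11 mod 8), so (4,-11,12)→(4,-3,5)
reduced (well bottom): (4,-3,5) with a≤c, −a<b≤a
well minimum = a = 4

4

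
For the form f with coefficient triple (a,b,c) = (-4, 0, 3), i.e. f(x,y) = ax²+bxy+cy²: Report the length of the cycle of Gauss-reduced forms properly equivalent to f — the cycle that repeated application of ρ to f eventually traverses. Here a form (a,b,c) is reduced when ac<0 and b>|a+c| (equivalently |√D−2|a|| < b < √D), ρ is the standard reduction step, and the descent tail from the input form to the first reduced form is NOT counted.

D = 48, ⌊√D⌋ = 6
descent: ρ → (3,6,-1)  [lands on river]
river: ρ → (-1,6,3)
ρ-cycle length = 2 (tail of 1 descent step not counted)

2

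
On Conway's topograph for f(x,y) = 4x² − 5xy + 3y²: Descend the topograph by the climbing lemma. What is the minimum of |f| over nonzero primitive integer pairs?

translate: b→3 (≡-5 mod 8), so (4,-5,3)→(4,3,2)
flip: (4,3,2)→(2,-3,4)
translate: b→1 (≡-3 mod 4), so (2,-3,4)→(2,1,3)
reduced (well bottom): (2,1,3) with a≤c, −a<b≤a
well minimum = a = 2

2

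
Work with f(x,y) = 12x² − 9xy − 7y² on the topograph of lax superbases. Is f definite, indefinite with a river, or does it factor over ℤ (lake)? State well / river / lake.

D = b²−4ac = (-9)² − 4·12·(-7) = 417
D > 0 non-square ⇒ indefinite ⇒ periodic river

river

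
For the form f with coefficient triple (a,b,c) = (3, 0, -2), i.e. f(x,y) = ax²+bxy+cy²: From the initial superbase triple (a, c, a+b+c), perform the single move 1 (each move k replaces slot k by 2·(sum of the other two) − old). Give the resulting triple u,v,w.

start (3,-2,1) = (f(1,0),f(0,1),f(1,1))
replace slot 1: 2·((-2)+1) − 3 = -5 → (-5,-2,1)

-5,-2,1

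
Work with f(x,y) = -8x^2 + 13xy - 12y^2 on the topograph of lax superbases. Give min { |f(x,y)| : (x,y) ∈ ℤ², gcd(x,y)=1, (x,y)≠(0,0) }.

translate: b→3 (≡-13 mod 16), so (8,-13,12)→(8,3,7)
flip: (8,3,7)→(7,-3,8)
reduced (well bottom): (7,-3,8) with a≤c, −a<b≤a
well minimum |f| = |-7| = 7 (negative-definite)

7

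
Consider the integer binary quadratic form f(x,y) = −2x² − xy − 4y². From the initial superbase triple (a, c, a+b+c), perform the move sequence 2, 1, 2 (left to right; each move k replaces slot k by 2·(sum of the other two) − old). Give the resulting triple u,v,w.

start (-2,-4,-7) = (f(1,0),f(0,1),f(1,1))
replace slot 2: 2·((-2)+(-7)) − (-4) = -14 → (-2,-14,-7)
replace slot 1: 2·((-14)+(-7)) − (-2) = -40 → (-40,-14,-7)
replace slot 2: 2·((-40)+(-7)) − (-14) = -80 → (-40,-80,-7)

-40,-80,-7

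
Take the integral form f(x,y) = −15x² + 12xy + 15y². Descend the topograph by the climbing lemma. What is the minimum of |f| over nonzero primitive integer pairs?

river: ρ → (15,18,-12)
river: ρ → (-12,30,3)
river: ρ → (3,30,-12)
river: ρ → (-12,18,15)
river: ρ → (15,12,-15)
river: ρ → (-15,18,12)
river: ρ → (12,30,-3)
river: ρ → (-3,30,12)
river: ρ → (12,18,-15)
river: ρ → (-15,12,15)
closes: descent 0, river 10
min |a| on river = 3

3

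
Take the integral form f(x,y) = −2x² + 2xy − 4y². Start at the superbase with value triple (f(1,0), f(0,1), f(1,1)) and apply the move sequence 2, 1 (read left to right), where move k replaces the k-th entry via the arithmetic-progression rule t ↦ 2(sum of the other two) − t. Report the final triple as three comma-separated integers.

start (-2,-4,-4) = (f(1,0),f(0,1),f(1,1))
replace slot 2: 2·((-2)+(-4)) − (-4) = -8 → (-2,-8,-4)
replace slot 1: 2·((-8)+(-4)) − (-2) = -22 → (-22,-8,-4)

-22,-8,-4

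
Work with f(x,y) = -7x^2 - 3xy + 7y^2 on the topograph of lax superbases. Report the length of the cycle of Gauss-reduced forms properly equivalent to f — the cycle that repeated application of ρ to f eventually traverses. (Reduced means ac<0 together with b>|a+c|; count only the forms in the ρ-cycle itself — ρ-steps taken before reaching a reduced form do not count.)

D = 205, ⌊√D⌋ = 14
descent: ρ → (7,3,-7)  [lands on river]
river: ρ → (-7,11,3)
river: ρ → (3,13,-3)
river: ρ → (-3,11,7)
ρ-cycle length = 4 (tail of 1 descent step not counted)

4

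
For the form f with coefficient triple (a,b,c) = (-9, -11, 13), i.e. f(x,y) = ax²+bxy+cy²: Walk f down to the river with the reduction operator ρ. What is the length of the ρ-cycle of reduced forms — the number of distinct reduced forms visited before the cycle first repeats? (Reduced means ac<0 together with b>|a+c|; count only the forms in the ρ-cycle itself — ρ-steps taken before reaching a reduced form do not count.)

D = 589, ⌊√D⌋ = 24
descent: ρ → (13,11,-9)  [lands on river]
river: ρ → (-9,7,15)
river: ρ → (15,23,-1)
river: ρ → (-1,23,15)
river: ρ → (15,7,-9)
river: ρ → (-9,11,13)
river: ρ → (13,15,-7)
river: ρ → (-7,13,15)
river: ρ → (15,17,-5)
river: ρ → (-5,23,3)
river: ρ → (3,19,-19)
river: ρ → (-19,19,3)
river: ρ → (3,23,-5)
river: ρ → (-5,17,15)
river: ρ → (15,13,-7)
river: ρ → (-7,15,13)
ρ-cycle length = 16 (tail of 1 descent step not counted)

16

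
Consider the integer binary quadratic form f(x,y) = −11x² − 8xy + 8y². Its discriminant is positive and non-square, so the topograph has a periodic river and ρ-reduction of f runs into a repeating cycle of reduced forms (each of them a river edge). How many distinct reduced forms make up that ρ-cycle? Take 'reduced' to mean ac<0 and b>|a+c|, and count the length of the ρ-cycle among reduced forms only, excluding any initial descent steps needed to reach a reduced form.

D = 416, ⌊√D⌋ = 20
descent: ρ → (8,8,-11)  [lands on river]
river: ρ → (-11,14,5)
river: ρ → (5,16,-8)
river: ρ → (-8,16,5)
river: ρ → (5,14,-11)
river: ρ → (-11,8,8)
ρ-cycle length = 6 (tail of 1 descent step not counted)

6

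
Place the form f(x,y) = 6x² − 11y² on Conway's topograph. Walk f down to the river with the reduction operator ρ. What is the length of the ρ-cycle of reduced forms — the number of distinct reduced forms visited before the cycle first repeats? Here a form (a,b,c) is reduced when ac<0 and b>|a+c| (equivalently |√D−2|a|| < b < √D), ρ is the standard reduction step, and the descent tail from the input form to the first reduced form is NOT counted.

D = 264, ⌊√D⌋ = 16
descent: ρ → (-11,0,6)
descent: ρ → (6,12,-5)  [lands on river]
river: ρ → (-5,8,10)
river: ρ → (10,12,-3)
river: ρ → (-3,12,10)
river: ρ → (10,8,-5)
river: ρ → (-5,12,6)
ρ-cycle length = 6 (tail of 2 descent steps not counted)

6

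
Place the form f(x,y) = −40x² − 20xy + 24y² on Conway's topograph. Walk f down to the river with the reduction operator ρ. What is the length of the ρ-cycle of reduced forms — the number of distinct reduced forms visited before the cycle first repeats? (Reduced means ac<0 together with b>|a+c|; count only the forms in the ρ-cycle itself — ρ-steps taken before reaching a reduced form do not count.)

D = 4240, ⌊√D⌋ = 65
descent: ρ → (24,20,-40)  [lands on river]
river: ρ → (-40,60,4)
river: ρ → (4,60,-40)
river: ρ → (-40,20,24)
river: ρ → (24,28,-36)
river: ρ → (-36,44,16)
river: ρ → (16,52,-24)
river: ρ → (-24,44,24)
river: ρ → (24,52,-16)
river: ρ → (-16,44,36)
river: ρ → (36,28,-24)
river: ρ → (-24,20,40)
river: ρ → (40,60,-4)
river: ρ → (-4,60,40)
river: ρ → (40,20,-24)
river: ρ → (-24,28,36)
river: ρ → (36,44,-16)
river: ρ → (-16,52,24)
river: ρ → (24,44,-24)
river: ρ → (-24,52,16)
river: ρ → (16,44,-36)
river: ρ → (-36,28,24)
ρ-cycle length = 22 (tail of 1 descent step not counted)

22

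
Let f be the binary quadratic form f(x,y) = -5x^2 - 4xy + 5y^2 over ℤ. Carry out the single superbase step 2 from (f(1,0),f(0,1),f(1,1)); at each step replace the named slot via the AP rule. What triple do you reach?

start (-5,5,-4) = (f(1,0),f(0,1),f(1,1))
replace slot 2: 2·((-5)+(-4)) − 5 = -23 → (-5,-23,-4)

-5,-23,-4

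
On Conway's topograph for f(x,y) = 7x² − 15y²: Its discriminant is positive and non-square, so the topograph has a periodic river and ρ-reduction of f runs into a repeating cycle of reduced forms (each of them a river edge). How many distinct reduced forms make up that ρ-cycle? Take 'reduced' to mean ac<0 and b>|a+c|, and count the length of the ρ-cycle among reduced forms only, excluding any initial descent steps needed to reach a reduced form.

D = 420, ⌊√D⌋ = 20
descent: ρ → (-15,0,7)
descent: ρ → (7,14,-8)  [lands on river]
river: ρ → (-8,18,3)
river: ρ → (3,18,-8)
river: ρ → (-8,14,7)
ρ-cycle length = 4 (tail of 2 descent steps not counted)

4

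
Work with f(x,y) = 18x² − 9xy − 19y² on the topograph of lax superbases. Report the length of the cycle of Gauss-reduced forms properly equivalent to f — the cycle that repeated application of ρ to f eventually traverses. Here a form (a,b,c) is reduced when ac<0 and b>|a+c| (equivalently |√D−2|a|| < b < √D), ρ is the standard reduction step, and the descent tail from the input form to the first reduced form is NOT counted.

D = 1449, ⌊√D⌋ = 38
descent: ρ → (-19,9,18)  [lands on river]
river: ρ → (18,27,-10)
river: ρ → (-10,33,9)
river: ρ → (9,21,-28)
river: ρ → (-28,35,2)
river: ρ → (2,37,-10)
river: ρ → (-10,23,23)
river: ρ → (23,23,-10)
river: ρ → (-10,37,2)
river: ρ → (2,35,-28)
river: ρ → (-28,21,9)
river: ρ → (9,33,-10)
river: ρ → (-10,27,18)
river: ρ → (18,9,-19)
river: ρ → (-19,29,8)
river: ρ → (8,35,-7)
river: ρ → (-7,35,8)
river: ρ → (8,29,-19)
ρ-cycle length = 18 (tail of 1 descent step not counted)

18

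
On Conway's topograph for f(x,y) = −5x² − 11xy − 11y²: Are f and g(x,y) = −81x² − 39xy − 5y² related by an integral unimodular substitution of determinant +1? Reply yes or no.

D₁ = -99, D₂ = -99
f is negative-definite; reduce −f:
−f: translate: b→1 (≡11 mod 10), so (5,11,11)→(5,1,5)
−f: reduced (well bottom): (5,1,5) with a≤c, −a<b≤a
flip sign back: reduced form of f is (-5,-1,-5)
g is negative-definite; reduce −g:
−g: flip: (81,39,5)→(5,-39,81)
−g: translate: b→1 (≡-39 mod 10), so (5,-39,81)→(5,1,5)
−g: reduced (well bottom): (5,1,5) with a≤c, −a<b≤a
flip sign back: reduced form of g is (-5,-1,-5)
reduced forms (-5, -1, -5) vs (-5, -1, -5) ⇒ equivalent

yes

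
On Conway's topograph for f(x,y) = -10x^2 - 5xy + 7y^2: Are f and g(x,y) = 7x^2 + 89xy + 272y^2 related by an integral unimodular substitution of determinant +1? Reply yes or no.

D₁ = 305, D₂ = 305
river cycle of f (length 8): (7, 5, -10), (-10, 15, 2), (2, 17, -2), (-2, 15, 10), (10, 5, -7), (-7, 9, 8), (8, 7, -8), (-8, 9, 7)
river cycle of g (length 8): (7, 5, -10), (-10, 15, 2), (2, 17, -2), (-2, 15, 10), (10, 5, -7), (-7, 9, 8), (8, 7, -8), (-8, 9, 7)
cycles coincide ⇒ equivalent

yes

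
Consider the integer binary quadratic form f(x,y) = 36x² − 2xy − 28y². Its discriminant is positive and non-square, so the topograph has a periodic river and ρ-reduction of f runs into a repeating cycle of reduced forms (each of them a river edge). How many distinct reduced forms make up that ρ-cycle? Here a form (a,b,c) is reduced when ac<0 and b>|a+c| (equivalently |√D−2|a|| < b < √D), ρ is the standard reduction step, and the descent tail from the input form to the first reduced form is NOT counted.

D = 4036, ⌊√D⌋ = 63
descent: ρ → (-28,58,6)  [lands on river]
river: ρ → (6,62,-8)
river: ρ → (-8,50,48)
river: ρ → (48,46,-10)
river: ρ → (-10,54,28)
river: ρ → (28,58,-6)
river: ρ → (-6,62,8)
river: ρ → (8,50,-48)
river: ρ → (-48,46,10)
river: ρ → (10,54,-28)
ρ-cycle length = 10 (tail of 1 descent step not counted)

10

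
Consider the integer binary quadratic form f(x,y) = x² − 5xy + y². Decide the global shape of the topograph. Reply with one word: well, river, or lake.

D = b²−4ac = (-5)² − 4·1·1 = 21
D > 0 non-square ⇒ indefinite ⇒ periodic river

river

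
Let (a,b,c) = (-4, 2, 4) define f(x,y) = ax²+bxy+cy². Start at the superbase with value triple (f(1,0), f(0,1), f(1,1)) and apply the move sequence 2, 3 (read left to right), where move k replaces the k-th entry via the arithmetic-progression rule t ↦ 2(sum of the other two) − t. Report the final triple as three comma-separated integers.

start (-4,4,2) = (f(1,0),f(0,1),f(1,1))
replace slot 2: 2·((-4)+2) − 4 = -8 → (-4,-8,2)
replace slot 3: 2·((-4)+(-8)) − 2 = -26 → (-4,-8,-26)

-4,-8,-26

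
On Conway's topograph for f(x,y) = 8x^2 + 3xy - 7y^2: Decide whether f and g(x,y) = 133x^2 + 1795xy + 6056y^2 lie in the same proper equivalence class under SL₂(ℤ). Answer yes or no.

D₁ = 233, D₂ = 233
river cycle of f (length 18): (-7, 11, 4), (4, 13, -4), (-4, 11, 7), (7, 3, -8), (-8, 13, 2), (2, 15, -1), (-1, 15, 2), (2, 13, -8), (-8, 3, 7), (7, 11, -4), … (8 more)
river cycle of g (length 18): (8, 3, -7), (-7, 11, 4), (4, 13, -4), (-4, 11, 7), (7, 3, -8), (-8, 13, 2), (2, 15, -1), (-1, 15, 2), (2, 13, -8), (-8, 3, 7), … (8 more)
cycles coincide ⇒ equivalent

yes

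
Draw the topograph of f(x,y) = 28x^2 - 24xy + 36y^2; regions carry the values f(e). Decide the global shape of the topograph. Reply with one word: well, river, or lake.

D = b²−4ac = (-24)² − 4·28·36 = -3456
D < 0 ⇒ definite ⇒ every region one sign ⇒ single well

well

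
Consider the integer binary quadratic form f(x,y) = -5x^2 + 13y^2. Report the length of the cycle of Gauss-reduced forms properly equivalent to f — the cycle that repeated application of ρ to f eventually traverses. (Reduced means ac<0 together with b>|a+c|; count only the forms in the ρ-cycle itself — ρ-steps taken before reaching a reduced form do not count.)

D = 260, ⌊√D⌋ = 16
descent: ρ → (13,0,-5)
descent: ρ → (-5,10,8)  [lands on river]
river: ρ → (8,6,-7)
river: ρ → (-7,8,7)
river: ρ → (7,6,-8)
river: ρ → (-8,10,5)
river: ρ → (5,10,-8)
river: ρ → (-8,6,7)
river: ρ → (7,8,-7)
river: ρ → (-7,6,8)
river: ρ → (8,10,-5)
ρ-cycle length = 10 (tail of 2 descent steps not counted)

10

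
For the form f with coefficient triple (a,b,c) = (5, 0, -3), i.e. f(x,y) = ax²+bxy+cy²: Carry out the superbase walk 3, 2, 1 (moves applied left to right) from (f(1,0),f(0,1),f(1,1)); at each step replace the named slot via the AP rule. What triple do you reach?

start (5,-3,2) = (f(1,0),f(0,1),f(1,1))
replace slot 3: 2·(5+(-3)) − 2 = 2 → (5,-3,2)
replace slot 2: 2·(5+2) − (-3) = 17 → (5,17,2)
replace slot 1: 2·(17+2) − 5 = 33 → (33,17,2)

33,17,2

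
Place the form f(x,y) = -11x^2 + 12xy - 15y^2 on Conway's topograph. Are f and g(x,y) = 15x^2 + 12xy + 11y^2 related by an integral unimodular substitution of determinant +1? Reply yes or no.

D₁ = -516, D₂ = -516
f is negative-definite; reduce −f:
−f: translate: b→10 (≡-12 mod 22), so (11,-12,15)→(11,10,14)
−f: reduced (well bottom): (11,10,14) with a≤c, −a<b≤a
flip sign back: reduced form of f is (-11,-10,-14)
g: flip: (15,12,11)→(11,-12,15)
g: translate: b→10 (≡-12 mod 22), so (11,-12,15)→(11,10,14)
g: reduced (well bottom): (11,10,14) with a≤c, −a<b≤a
reduced forms (-11, -10, -14) vs (11, 10, 14) ⇒ inequivalent

no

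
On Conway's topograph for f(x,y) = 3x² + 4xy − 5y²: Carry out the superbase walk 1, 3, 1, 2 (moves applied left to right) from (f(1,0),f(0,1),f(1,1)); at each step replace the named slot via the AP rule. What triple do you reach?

start (3,-5,2) = (f(1,0),f(0,1),f(1,1))
replace slot 1: 2·((-5)+2) − 3 = -9 → (-9,-5,2)
replace slot 3: 2·((-9)+(-5)) − 2 = -30 → (-9,-5,-30)
replace slot 1: 2·((-5)+(-30)) − (-9) = -61 → (-61,-5,-30)
replace slot 2: 2·((-61)+(-30)) − (-5) = -177 → (-61,-177,-30)

-61,-177,-30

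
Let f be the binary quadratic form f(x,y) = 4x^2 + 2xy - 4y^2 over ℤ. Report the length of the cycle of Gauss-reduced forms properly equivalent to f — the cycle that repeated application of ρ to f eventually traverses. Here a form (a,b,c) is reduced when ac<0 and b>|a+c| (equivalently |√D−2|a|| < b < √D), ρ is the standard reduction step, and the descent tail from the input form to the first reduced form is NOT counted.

D = 68, ⌊√D⌋ = 8
river: ρ → (-4,6,2)
river: ρ → (2,6,-4)
river: ρ → (-4,2,4)
river: ρ → (4,6,-2)
river: ρ → (-2,6,4)
river: ρ → (4,2,-4)
ρ-cycle length = 6 (tail of 0 descent steps not counted)

6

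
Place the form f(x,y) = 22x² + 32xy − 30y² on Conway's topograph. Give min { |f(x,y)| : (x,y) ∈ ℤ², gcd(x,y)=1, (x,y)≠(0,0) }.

river: ρ → (-30,28,24)
river: ρ → (24,20,-34)
river: ρ → (-34,48,10)
river: ρ → (10,52,-24)
river: ρ → (-24,44,18)
river: ρ → (18,28,-40)
river: ρ → (-40,52,6)
river: ρ → (6,56,-22)
river: ρ → (-22,32,30)
river: ρ → (30,28,-24)
river: ρ → (-24,20,34)
river: ρ → (34,48,-10)
river: ρ → (-10,52,24)
river: ρ → (24,44,-18)
river: ρ → (-18,28,40)
river: ρ → (40,52,-6)
river: ρ → (-6,56,22)
river: ρ → (22,32,-30)
closes: descent 0, river 18
min |a| on river = 6

6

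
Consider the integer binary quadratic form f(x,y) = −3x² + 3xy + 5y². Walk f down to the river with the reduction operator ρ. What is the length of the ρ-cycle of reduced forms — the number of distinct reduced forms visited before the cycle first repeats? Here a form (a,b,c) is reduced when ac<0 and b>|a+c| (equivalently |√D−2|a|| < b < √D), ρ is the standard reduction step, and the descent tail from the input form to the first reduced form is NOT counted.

D = 69, ⌊√D⌋ = 8
river: ρ → (5,7,-1)
river: ρ → (-1,7,5)
river: ρ → (5,3,-3)
river: ρ → (-3,3,5)
ρ-cycle length = 4 (tail of 0 descent steps not counted)

4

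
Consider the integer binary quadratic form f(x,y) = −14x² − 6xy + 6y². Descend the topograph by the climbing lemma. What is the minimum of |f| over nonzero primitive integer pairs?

descent: ρ → (6,18,-2)  [lands on river]
river: ρ → (-2,18,6)
closes: descent 1, river 2
min |a| on river = 2

2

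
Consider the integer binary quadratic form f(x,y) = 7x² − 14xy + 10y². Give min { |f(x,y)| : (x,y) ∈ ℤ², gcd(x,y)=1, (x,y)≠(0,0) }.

translate: b→0 (≡-14 mod 14), so (7,-14,10)→(7,0,3)
flip: (7,0,3)→(3,0,7)
reduced (well bottom): (3,0,7) with a≤c, −a<b≤a
well minimum = a = 3

3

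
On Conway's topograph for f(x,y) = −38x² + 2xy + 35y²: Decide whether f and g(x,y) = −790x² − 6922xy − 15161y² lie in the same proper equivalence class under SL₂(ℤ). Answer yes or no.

D₁ = 5324, D₂ = 5324
river cycle of f (length 26): (35, 68, -5), (-5, 72, 7), (7, 68, -25), (-25, 32, 43), (43, 54, -14), (-14, 58, 35), (35, 12, -37), (-37, 62, 10), (10, 58, -49), (-49, 40, 19), … (16 more)
river cycle of g (length 26): (-1, 72, 35), (35, 68, -5), (-5, 72, 7), (7, 68, -25), (-25, 32, 43), (43, 54, -14), (-14, 58, 35), (35, 12, -37), (-37, 62, 10), (10, 58, -49), … (16 more)
cycles coincide ⇒ equivalent

yes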